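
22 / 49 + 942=46180 / 49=942.45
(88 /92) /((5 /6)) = 132 /115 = 1.15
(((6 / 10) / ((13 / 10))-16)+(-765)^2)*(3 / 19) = 22823169 / 247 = 92401.49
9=9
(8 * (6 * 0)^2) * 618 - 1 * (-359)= 359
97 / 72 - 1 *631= -45335 / 72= -629.65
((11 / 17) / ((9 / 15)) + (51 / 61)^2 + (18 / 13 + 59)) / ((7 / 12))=613420852 / 5756387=106.56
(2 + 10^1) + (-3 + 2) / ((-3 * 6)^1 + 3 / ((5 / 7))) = 833 / 69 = 12.07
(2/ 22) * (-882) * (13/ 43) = -11466/ 473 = -24.24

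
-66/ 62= -33/ 31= -1.06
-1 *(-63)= 63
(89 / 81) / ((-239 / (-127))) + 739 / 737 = 22636612 / 14267583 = 1.59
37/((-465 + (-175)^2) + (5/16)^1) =592/482565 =0.00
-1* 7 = -7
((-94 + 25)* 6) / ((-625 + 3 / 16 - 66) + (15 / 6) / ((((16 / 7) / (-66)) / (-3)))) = 1656 / 1897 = 0.87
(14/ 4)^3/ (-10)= -343/ 80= -4.29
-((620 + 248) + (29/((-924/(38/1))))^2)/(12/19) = -3525886867/2561328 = -1376.59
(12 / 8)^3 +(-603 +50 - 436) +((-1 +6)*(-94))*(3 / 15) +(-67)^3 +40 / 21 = -50709241 / 168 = -301840.72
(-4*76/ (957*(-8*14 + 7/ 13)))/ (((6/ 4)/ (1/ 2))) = 3952/ 4160079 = 0.00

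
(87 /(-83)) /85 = -87 /7055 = -0.01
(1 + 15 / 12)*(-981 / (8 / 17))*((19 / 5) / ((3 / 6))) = -2851767 / 80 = -35647.09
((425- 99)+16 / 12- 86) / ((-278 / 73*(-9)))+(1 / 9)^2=79417 / 11259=7.05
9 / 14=0.64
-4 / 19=-0.21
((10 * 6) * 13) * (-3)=-2340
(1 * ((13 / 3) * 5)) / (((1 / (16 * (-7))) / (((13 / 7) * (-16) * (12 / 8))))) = 108160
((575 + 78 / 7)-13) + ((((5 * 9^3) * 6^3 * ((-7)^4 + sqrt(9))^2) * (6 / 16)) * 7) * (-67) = -5601732433457348 / 7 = -800247490493906.86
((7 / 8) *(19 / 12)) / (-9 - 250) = -19 / 3552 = -0.01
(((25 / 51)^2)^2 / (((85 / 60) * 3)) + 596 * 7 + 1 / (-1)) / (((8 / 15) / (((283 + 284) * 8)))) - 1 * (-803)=50369815474906 / 1419857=35475273.55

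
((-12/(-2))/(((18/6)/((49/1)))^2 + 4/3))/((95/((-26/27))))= -124852/2744835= -0.05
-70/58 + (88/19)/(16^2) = -20961/17632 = -1.19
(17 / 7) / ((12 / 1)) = 17 / 84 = 0.20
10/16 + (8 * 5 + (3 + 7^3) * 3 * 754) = 782692.62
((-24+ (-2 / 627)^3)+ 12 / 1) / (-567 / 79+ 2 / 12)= 467348611432 / 273030842403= 1.71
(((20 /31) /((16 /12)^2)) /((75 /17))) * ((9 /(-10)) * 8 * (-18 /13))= 8262 /10075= 0.82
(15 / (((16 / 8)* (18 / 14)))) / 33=35 / 198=0.18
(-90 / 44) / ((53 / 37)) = -1665 / 1166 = -1.43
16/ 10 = 1.60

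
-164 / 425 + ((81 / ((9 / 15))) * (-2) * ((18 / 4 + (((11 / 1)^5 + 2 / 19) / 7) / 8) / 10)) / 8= -35169505493 / 3617600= -9721.78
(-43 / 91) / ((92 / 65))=-215 / 644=-0.33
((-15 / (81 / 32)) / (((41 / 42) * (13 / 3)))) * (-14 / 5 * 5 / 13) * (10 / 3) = 313600 / 62361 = 5.03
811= 811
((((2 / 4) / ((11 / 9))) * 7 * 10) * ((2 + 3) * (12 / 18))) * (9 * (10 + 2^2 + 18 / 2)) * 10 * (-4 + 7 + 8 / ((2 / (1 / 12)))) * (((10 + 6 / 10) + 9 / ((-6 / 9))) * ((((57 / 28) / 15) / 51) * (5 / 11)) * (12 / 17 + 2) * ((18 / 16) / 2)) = -983741625 / 279752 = -3516.48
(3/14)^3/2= 27/5488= 0.00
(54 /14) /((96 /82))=369 /112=3.29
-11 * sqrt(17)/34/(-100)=11 * sqrt(17)/3400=0.01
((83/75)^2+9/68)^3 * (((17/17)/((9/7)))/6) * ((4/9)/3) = 979024134360366731/20398200257812500000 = 0.05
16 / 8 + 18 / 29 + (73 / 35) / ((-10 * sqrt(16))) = 104283 / 40600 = 2.57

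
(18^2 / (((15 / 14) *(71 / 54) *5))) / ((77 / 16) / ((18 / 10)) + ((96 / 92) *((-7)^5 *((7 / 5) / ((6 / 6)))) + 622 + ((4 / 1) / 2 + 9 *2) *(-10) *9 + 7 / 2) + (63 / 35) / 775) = -41914817280 / 23440669288357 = -0.00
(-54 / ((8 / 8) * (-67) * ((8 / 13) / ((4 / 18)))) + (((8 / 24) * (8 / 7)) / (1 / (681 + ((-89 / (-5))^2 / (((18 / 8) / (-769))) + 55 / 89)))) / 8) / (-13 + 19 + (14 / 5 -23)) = 288731522221 / 800174970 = 360.84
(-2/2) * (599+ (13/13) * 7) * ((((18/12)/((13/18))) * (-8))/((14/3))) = 196344/91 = 2157.63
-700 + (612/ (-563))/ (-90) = -1970466/ 2815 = -699.99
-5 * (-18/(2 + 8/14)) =35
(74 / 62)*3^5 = 8991 / 31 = 290.03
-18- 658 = -676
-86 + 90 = 4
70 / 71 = 0.99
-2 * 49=-98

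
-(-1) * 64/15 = 64/15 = 4.27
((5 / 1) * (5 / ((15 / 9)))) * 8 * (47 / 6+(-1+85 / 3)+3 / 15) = 4244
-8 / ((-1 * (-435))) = -8 / 435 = -0.02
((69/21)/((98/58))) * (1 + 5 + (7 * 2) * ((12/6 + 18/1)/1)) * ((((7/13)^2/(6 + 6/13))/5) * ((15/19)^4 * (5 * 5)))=48.47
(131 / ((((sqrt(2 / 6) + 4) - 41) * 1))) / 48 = -0.07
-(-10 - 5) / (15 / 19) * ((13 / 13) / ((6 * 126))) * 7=19 / 108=0.18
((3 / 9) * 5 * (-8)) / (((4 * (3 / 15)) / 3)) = -50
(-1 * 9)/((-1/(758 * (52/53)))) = 354744/53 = 6693.28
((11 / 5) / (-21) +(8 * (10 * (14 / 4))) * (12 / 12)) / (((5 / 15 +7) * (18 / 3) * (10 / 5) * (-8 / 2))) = -29389 / 36960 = -0.80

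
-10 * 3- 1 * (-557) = 527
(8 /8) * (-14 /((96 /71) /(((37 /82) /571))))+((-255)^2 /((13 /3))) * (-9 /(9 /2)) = -876845197457 /29216928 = -30011.55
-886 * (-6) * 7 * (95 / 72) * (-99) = -9721635 / 2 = -4860817.50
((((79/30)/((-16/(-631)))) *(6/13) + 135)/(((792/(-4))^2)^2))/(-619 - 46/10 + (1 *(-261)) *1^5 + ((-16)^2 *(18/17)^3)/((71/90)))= -0.00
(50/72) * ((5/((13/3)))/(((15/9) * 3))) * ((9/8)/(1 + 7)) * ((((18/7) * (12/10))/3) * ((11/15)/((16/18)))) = 891/46592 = 0.02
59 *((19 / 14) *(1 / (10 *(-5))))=-1121 / 700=-1.60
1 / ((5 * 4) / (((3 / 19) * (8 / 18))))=1 / 285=0.00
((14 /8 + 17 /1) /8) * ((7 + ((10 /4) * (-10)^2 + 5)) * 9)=88425 /16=5526.56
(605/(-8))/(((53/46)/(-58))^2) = -538315690/2809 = -191639.62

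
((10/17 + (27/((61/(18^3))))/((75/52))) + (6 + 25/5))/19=46699817/492575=94.81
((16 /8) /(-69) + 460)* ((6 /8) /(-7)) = -2267 /46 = -49.28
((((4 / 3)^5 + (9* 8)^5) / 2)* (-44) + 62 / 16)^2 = 6847985765850680264463376489 / 3779136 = 1812050628993156177619.27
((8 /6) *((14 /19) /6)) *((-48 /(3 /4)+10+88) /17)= 56 /171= 0.33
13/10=1.30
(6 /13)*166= 996 /13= 76.62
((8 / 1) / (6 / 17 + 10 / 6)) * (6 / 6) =408 / 103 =3.96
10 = 10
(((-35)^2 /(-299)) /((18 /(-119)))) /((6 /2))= 145775 /16146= 9.03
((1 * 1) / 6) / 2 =1 / 12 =0.08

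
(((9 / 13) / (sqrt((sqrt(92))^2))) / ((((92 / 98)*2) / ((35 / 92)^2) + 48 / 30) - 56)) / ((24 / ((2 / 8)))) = -180075*sqrt(23) / 47584955392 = -0.00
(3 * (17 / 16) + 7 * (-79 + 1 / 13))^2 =13052834001 / 43264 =301701.97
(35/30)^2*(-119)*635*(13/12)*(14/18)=-336944335/3888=-86662.64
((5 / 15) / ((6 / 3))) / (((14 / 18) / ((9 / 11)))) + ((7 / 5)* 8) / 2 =4447 / 770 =5.78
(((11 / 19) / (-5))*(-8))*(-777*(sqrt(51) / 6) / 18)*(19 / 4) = -2849*sqrt(51) / 90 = -226.07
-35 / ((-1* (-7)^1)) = -5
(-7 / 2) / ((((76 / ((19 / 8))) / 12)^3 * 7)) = -27 / 1024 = -0.03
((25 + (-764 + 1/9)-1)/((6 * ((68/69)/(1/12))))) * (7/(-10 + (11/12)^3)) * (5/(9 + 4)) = 10720990/3524729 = 3.04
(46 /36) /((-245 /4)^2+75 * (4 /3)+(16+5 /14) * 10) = 1288 /4047255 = 0.00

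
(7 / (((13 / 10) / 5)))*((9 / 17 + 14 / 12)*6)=60550 / 221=273.98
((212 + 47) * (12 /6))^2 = 268324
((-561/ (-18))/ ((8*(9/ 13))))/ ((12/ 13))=6.10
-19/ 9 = -2.11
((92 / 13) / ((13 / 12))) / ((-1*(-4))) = 276 / 169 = 1.63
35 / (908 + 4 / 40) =0.04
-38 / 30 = -19 / 15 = -1.27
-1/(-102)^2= -1/10404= -0.00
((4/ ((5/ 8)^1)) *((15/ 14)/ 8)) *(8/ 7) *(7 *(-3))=-144/ 7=-20.57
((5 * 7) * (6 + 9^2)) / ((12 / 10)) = 5075 / 2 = 2537.50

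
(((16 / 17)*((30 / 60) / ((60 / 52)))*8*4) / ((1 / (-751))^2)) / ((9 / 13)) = 10632217.54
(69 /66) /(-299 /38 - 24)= -0.03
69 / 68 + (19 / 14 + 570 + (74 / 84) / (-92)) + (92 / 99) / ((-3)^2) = 11168422333 / 19509336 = 572.47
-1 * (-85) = 85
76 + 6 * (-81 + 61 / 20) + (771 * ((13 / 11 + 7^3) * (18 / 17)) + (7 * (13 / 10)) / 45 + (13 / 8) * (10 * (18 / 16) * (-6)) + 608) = 189223496471 / 673200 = 281080.65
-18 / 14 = -9 / 7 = -1.29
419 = 419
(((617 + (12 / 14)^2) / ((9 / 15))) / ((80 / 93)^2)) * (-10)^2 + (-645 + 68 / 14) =434320147 / 3136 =138494.94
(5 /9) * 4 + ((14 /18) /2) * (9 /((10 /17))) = 1471 /180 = 8.17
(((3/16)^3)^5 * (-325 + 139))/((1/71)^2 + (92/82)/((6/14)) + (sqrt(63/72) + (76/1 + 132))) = -108054049124081896912017/9830964163500922004403559879147520 + 513033101377870320999 * sqrt(14)/39323856654003688017614239516590080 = -0.00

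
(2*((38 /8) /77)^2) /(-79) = -0.00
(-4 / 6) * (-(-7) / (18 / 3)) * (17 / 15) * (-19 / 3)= 2261 / 405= 5.58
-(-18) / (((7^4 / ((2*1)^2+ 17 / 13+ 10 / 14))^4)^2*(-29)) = -146391874890514155307008 / 150614372560584975412323119565123961770806909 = -0.00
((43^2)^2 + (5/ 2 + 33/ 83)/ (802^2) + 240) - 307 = 365024601700657/ 106771864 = 3418734.00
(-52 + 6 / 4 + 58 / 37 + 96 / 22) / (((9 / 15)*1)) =-60465 / 814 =-74.28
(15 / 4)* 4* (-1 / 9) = -5 / 3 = -1.67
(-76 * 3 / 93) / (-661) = 76 / 20491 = 0.00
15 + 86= 101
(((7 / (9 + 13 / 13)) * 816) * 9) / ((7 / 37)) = 135864 / 5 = 27172.80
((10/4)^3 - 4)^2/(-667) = -8649/42688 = -0.20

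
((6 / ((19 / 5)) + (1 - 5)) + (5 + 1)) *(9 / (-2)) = -306 / 19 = -16.11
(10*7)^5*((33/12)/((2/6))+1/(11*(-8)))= 152313437500/11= 13846676136.36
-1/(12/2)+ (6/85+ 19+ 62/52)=66619/3315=20.10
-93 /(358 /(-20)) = 930 /179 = 5.20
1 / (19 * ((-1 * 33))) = -1 / 627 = -0.00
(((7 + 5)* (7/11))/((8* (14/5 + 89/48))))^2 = 6350400/150970369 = 0.04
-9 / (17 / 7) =-63 / 17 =-3.71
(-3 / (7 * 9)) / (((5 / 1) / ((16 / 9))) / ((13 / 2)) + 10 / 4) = -104 / 6405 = -0.02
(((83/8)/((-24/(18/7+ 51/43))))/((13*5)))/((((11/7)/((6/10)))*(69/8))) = -2407/2175800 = -0.00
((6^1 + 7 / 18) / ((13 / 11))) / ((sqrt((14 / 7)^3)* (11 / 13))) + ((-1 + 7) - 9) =-0.74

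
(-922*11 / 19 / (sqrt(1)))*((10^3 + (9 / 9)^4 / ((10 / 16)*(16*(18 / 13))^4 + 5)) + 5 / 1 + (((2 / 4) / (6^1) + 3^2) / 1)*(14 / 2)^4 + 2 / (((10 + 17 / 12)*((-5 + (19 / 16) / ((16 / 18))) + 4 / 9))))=-3033322851484937659365091 / 249084465900636930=-12177888.49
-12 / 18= -2 / 3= -0.67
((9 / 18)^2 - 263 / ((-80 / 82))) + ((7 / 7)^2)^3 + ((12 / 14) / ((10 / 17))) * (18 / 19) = 1448133 / 5320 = 272.21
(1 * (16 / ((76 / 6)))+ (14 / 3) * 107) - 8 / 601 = 17148478 / 34257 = 500.58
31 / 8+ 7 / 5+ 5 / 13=2943 / 520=5.66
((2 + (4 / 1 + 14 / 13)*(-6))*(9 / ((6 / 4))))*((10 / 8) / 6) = -925 / 26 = -35.58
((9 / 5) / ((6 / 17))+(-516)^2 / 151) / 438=890087 / 220460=4.04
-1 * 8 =-8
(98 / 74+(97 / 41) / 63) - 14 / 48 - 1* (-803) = 614766353 / 764568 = 804.07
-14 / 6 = -2.33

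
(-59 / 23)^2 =3481 / 529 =6.58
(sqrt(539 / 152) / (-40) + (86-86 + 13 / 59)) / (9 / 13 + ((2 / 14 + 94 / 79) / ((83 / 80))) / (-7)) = 54298517 / 125384263-29237663 * sqrt(418) / 6460477280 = 0.34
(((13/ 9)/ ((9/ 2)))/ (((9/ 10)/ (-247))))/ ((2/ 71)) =-2279810/ 729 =-3127.31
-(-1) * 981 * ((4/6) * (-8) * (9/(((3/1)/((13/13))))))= -15696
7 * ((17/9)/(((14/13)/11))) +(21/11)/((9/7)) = 27035/198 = 136.54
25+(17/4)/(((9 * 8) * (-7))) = 50383/2016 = 24.99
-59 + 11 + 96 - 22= 26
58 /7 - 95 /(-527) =31231 /3689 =8.47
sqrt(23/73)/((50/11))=11 * sqrt(1679)/3650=0.12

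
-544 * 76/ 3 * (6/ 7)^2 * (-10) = 4961280/ 49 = 101250.61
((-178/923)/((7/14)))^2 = 126736/851929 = 0.15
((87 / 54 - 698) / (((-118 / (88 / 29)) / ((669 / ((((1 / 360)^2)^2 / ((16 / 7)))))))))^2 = 30347381644700960795802992640000000000 / 143448529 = 211555892948201377483647800000.00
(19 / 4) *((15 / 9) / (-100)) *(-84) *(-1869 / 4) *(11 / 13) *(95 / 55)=-4722963 / 1040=-4541.31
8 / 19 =0.42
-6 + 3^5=237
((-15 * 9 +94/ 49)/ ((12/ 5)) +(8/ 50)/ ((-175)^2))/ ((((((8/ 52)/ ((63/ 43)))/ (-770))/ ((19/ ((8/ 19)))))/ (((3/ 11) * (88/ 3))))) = 78898488581913/ 537500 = 146787885.73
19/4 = 4.75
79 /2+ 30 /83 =6617 /166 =39.86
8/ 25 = 0.32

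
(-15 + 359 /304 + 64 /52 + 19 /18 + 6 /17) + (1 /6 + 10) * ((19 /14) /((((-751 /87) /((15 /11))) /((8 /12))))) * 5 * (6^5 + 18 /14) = -13832855049705649 /244758097584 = -56516.43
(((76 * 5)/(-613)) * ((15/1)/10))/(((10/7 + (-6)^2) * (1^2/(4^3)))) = -127680/80303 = -1.59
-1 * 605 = -605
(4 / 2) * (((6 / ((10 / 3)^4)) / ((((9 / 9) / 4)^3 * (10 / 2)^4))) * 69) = 268272 / 390625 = 0.69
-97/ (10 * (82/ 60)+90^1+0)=-291/ 311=-0.94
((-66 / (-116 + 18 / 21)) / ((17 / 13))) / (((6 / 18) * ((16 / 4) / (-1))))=-693 / 2108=-0.33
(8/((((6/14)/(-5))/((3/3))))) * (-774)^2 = -55913760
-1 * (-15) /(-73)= -15 /73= -0.21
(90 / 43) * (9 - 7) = 180 / 43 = 4.19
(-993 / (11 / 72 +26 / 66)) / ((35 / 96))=-75499776 / 15155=-4981.84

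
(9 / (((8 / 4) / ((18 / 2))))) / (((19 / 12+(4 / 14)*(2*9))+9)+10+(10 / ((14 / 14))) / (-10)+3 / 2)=3402 / 2203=1.54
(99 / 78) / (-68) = -33 / 1768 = -0.02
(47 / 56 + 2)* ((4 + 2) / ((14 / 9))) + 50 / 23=118339 / 9016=13.13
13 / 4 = 3.25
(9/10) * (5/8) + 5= 89/16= 5.56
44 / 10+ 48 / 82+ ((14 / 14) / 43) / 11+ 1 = 580576 / 96965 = 5.99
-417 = -417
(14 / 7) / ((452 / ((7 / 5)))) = 7 / 1130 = 0.01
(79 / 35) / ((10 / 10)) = 79 / 35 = 2.26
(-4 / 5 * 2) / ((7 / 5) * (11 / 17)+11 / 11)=-68 / 81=-0.84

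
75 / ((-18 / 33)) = -275 / 2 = -137.50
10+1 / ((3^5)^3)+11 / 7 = 1162261474 / 100442349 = 11.57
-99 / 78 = -33 / 26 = -1.27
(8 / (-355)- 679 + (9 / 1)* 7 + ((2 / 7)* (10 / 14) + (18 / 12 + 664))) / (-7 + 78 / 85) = -29383157 / 3597286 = -8.17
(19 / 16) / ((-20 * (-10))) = 19 / 3200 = 0.01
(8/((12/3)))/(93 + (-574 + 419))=-0.03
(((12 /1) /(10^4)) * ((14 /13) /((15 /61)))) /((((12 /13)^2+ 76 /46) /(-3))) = -383019 /60837500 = -0.01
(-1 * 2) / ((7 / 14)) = -4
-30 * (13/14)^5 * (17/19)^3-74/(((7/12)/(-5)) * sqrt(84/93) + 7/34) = -594950616569865/1141725325552-160395 * sqrt(217)/8666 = -793.75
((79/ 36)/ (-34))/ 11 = -79/ 13464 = -0.01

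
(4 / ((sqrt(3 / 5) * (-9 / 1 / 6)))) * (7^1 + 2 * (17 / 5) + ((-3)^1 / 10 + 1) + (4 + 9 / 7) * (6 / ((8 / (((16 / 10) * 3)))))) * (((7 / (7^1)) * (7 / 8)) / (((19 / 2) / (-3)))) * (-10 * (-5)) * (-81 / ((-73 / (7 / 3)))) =4128.79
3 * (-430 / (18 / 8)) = -1720 / 3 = -573.33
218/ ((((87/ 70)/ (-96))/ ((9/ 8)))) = -549360/ 29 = -18943.45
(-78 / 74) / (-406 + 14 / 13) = 507 / 194768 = 0.00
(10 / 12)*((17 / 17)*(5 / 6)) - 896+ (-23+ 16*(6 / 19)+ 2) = -623297 / 684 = -911.25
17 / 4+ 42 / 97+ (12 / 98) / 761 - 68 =-916076535 / 14468132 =-63.32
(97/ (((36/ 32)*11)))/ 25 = 776/ 2475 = 0.31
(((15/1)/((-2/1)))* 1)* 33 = -495/2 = -247.50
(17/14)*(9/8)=153/112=1.37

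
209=209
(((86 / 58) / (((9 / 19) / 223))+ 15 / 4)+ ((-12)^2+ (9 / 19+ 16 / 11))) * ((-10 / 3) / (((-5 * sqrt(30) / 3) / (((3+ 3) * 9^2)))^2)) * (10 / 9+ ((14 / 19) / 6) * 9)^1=-51105785814297 / 2878975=-17751382.29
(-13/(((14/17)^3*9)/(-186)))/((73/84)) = 1979939/3577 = 553.52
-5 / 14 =-0.36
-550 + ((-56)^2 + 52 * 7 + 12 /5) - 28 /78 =575648 /195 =2952.04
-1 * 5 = -5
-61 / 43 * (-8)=488 / 43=11.35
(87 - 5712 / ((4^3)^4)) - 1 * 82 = 5242523 / 1048576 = 5.00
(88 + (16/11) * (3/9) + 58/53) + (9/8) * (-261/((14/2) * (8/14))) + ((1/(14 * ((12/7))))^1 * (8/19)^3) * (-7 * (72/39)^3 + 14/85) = 1149629758739837/71688513193440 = 16.04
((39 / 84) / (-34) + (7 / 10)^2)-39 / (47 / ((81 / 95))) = -4912899 / 21253400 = -0.23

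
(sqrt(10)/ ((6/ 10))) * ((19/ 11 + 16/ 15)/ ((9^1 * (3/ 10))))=4610 * sqrt(10)/ 2673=5.45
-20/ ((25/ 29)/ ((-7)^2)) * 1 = -5684/ 5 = -1136.80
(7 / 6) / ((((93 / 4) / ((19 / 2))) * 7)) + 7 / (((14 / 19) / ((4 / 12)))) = 1805 / 558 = 3.23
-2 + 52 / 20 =3 / 5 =0.60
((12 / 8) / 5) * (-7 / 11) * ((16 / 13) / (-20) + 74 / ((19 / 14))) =-706272 / 67925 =-10.40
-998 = -998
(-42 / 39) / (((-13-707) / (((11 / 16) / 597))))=77 / 44703360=0.00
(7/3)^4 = 29.64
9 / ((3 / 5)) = 15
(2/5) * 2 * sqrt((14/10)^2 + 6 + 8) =4 * sqrt(399)/25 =3.20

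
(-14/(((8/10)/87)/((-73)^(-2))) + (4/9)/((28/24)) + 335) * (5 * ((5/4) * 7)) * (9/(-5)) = -1125005235/42632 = -26388.75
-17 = -17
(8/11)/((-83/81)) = -648/913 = -0.71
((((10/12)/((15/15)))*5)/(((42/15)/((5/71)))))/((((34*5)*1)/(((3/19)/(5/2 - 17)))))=-0.00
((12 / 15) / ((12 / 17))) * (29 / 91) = 493 / 1365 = 0.36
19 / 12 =1.58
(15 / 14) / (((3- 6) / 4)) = -10 / 7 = -1.43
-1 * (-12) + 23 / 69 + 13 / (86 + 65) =12.42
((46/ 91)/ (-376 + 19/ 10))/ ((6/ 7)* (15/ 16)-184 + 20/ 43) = 3680/ 497659227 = 0.00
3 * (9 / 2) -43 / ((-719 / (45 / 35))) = 13.58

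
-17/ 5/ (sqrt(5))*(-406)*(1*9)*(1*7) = 434826*sqrt(5)/ 25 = 38892.02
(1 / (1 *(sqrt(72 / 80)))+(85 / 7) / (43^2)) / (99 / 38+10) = 3230 / 6199697+38 *sqrt(10) / 1437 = 0.08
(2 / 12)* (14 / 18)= 7 / 54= 0.13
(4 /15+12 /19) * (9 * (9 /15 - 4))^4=46761069312 /59375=787554.85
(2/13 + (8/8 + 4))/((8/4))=67/26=2.58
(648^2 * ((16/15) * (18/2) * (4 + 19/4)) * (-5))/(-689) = 255964.70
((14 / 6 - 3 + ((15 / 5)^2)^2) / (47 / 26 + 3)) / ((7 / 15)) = 6266 / 175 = 35.81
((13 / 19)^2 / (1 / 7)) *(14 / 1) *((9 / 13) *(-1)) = -11466 / 361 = -31.76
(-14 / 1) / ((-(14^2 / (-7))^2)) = 1 / 56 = 0.02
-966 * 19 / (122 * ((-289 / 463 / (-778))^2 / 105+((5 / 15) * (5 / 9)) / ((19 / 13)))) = -21379981111178710860 / 18006629678547451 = -1187.34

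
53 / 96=0.55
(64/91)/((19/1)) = 64/1729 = 0.04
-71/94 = -0.76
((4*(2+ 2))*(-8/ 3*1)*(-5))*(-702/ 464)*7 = -65520/ 29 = -2259.31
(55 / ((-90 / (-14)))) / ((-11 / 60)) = -140 / 3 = -46.67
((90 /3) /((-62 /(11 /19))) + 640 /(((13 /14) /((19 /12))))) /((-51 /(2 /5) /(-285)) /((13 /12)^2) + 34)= 325798265 /10267014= 31.73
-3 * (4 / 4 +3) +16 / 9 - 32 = -42.22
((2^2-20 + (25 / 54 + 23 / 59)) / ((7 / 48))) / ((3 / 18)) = -772144 / 1239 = -623.20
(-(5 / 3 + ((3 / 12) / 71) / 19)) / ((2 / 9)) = -80949 / 10792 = -7.50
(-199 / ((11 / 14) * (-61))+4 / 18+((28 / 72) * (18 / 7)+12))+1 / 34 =3573421 / 205326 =17.40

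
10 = 10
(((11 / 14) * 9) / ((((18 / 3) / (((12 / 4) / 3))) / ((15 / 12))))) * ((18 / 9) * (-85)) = -250.45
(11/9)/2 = 11/18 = 0.61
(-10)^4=10000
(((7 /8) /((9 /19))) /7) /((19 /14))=7 /36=0.19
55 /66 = 5 /6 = 0.83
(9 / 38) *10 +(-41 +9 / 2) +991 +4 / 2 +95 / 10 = 18399 / 19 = 968.37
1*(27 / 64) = 27 / 64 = 0.42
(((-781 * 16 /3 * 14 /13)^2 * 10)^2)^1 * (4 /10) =37467628044683145379840 /2313441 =16195627225714053.39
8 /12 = 2 /3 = 0.67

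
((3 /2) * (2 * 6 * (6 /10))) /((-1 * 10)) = -27 /25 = -1.08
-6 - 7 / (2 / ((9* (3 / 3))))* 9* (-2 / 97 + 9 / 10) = -495291 / 1940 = -255.30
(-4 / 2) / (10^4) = -1 / 5000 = -0.00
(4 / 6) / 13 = 0.05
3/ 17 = 0.18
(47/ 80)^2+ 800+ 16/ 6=15417827/ 19200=803.01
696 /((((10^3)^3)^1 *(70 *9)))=29 /26250000000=0.00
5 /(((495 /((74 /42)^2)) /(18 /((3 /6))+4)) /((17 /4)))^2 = 5.68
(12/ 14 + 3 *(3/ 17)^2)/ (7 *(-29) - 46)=-641/ 167909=-0.00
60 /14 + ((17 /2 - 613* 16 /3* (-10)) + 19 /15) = 2289517 /70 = 32707.39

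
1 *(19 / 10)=19 / 10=1.90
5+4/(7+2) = 49/9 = 5.44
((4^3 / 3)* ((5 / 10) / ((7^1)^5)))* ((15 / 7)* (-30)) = -4800 / 117649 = -0.04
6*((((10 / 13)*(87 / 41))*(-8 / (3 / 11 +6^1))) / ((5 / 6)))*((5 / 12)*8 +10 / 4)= -87.43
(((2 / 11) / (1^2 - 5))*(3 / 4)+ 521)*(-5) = -229225 / 88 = -2604.83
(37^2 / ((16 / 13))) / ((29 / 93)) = 1655121 / 464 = 3567.07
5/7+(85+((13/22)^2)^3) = 68061730063/793659328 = 85.76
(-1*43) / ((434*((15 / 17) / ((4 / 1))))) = -1462 / 3255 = -0.45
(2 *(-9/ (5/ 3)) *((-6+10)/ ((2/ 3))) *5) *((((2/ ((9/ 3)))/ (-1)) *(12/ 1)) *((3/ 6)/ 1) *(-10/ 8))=-1620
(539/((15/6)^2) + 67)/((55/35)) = 97.52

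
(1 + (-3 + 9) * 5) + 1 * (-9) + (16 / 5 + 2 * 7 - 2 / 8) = 779 / 20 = 38.95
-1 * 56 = -56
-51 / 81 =-17 / 27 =-0.63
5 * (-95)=-475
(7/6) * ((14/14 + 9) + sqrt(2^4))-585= -1706/3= -568.67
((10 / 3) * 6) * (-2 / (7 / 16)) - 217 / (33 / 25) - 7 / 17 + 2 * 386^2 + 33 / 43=50276088727 / 168861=297736.53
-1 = -1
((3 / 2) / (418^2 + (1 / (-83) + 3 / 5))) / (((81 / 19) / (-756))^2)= 1048705 / 3884502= 0.27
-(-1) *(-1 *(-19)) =19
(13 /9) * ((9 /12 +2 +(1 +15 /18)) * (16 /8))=715 /54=13.24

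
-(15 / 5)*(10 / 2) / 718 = -15 / 718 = -0.02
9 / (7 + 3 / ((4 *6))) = 24 / 19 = 1.26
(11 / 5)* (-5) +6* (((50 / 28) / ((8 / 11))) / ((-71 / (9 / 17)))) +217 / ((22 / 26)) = 182416725 / 743512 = 245.34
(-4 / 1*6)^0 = 1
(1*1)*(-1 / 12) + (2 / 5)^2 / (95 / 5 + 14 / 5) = -497 / 6540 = -0.08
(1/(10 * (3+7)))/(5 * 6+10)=1/4000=0.00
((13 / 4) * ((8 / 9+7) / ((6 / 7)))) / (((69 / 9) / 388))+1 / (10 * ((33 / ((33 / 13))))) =20368406 / 13455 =1513.82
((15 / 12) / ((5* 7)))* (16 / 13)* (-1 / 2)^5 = -1 / 728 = -0.00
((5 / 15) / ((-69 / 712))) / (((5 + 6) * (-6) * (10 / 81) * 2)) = 0.21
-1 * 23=-23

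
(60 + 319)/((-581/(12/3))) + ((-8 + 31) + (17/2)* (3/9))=80959/3486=23.22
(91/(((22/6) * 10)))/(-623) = -39/9790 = -0.00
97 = 97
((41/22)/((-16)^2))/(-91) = -41/512512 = -0.00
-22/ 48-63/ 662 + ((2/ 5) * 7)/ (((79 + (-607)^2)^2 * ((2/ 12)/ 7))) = -0.55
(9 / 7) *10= 90 / 7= 12.86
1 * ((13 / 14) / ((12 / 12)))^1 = 13 / 14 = 0.93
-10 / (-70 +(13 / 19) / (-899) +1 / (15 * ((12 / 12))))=1281075 / 8959082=0.14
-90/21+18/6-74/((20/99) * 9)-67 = -7629/70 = -108.99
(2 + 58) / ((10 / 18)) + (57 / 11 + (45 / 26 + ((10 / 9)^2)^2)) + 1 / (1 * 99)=218506219 / 1876446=116.45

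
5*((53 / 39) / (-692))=-265 / 26988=-0.01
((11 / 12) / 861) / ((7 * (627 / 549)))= 61 / 458052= 0.00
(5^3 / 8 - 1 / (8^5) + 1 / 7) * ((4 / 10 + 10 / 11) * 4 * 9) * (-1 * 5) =-292957641 / 78848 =-3715.47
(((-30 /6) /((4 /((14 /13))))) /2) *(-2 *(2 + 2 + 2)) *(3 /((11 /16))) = 5040 /143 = 35.24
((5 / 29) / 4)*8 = 10 / 29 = 0.34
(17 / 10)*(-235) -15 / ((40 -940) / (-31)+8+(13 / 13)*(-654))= -3820186 / 9563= -399.48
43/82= 0.52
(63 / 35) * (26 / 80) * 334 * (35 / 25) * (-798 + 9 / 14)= -218113857 / 1000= -218113.86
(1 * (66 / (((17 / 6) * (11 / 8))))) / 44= 72 / 187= 0.39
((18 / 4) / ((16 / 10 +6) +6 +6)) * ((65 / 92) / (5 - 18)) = -225 / 18032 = -0.01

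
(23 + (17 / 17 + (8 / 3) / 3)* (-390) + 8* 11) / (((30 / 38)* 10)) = -35663 / 450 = -79.25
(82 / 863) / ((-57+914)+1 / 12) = 984 / 8875955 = 0.00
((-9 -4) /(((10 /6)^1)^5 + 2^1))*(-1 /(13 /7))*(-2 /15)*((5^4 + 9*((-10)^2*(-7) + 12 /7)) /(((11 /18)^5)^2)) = 48932.49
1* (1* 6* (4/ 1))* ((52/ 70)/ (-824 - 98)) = -312/ 16135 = -0.02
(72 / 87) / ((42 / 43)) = 172 / 203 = 0.85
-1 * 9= -9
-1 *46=-46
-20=-20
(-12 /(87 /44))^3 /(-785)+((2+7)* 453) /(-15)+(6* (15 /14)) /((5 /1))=-36215500732 /134017555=-270.23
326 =326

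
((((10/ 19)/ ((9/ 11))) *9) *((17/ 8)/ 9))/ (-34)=-55/ 1368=-0.04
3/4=0.75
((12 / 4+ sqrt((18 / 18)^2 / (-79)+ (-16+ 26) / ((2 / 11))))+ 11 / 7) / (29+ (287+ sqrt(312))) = -3*sqrt(185887) / 982997 - 8*sqrt(78) / 87101+ 1264 / 87101+ sqrt(85794) / 12443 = 0.04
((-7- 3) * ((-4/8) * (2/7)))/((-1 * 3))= -10/21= -0.48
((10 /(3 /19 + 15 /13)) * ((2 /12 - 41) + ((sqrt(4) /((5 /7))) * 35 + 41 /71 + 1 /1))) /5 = 6181175 /69012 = 89.57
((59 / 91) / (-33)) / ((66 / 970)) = -28615 / 99099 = -0.29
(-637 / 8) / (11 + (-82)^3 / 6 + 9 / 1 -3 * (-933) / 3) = 273 / 311800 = 0.00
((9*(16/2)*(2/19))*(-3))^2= 516.96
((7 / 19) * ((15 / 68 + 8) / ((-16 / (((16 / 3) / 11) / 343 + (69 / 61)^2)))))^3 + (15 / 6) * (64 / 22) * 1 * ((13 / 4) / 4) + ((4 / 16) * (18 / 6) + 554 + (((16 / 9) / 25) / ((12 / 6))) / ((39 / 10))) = 70123697000286933665976110675438329247 / 125074828301664805536126977314652160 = 560.65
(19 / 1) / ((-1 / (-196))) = 3724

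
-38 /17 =-2.24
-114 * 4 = -456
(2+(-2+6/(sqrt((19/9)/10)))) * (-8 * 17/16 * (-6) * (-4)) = -3672 * sqrt(190)/19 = -2663.95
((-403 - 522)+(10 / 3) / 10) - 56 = -2942 / 3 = -980.67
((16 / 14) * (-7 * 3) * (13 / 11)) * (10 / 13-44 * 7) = 95856 / 11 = 8714.18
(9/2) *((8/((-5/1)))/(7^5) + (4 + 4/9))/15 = 1680664/1260525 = 1.33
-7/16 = -0.44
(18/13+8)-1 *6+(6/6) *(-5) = -21/13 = -1.62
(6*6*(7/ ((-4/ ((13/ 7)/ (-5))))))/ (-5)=-117/ 25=-4.68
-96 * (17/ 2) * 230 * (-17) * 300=957168000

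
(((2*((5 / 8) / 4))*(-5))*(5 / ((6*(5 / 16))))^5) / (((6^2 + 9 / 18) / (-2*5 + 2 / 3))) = 2867200 / 53217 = 53.88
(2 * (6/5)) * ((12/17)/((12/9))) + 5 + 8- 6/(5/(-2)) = 1417/85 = 16.67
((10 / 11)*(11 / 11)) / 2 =5 / 11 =0.45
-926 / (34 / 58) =-26854 / 17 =-1579.65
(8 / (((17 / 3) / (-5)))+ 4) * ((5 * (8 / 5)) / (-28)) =104 / 119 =0.87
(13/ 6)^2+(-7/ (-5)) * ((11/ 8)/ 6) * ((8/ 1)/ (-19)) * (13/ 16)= 125437/ 27360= 4.58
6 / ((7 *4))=3 / 14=0.21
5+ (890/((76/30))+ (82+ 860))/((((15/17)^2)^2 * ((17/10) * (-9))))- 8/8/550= -1707204187/12696750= -134.46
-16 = -16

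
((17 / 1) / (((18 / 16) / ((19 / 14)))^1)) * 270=38760 / 7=5537.14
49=49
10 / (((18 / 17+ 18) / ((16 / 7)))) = 680 / 567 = 1.20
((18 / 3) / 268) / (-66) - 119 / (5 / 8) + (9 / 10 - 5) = -573387 / 2948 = -194.50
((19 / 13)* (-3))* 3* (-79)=13509 / 13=1039.15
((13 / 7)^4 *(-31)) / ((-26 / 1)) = 68107 / 4802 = 14.18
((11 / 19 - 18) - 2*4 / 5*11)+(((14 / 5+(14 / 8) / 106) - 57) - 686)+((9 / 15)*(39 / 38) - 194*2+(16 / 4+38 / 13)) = -121030555 / 104728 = -1155.67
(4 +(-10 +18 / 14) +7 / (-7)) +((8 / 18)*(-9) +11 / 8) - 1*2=-579 / 56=-10.34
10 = 10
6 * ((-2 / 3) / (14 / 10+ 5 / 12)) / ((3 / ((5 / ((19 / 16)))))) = -6400 / 2071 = -3.09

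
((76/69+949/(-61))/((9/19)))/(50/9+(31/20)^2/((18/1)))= -924844000/172404849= -5.36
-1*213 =-213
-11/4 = -2.75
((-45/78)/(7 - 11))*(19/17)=285/1768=0.16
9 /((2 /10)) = 45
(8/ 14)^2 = 0.33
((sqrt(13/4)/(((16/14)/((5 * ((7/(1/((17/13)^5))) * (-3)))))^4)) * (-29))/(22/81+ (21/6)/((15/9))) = -819467782026014658860012779585086740625 * sqrt(13)/8796409473276028258650165248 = -335890810410.98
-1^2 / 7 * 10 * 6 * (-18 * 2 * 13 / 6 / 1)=4680 / 7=668.57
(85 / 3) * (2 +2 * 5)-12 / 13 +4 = 343.08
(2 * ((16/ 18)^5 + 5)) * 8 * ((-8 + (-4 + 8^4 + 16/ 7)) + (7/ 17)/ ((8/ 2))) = 364585699756/ 1003833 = 363193.58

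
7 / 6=1.17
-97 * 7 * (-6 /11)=4074 /11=370.36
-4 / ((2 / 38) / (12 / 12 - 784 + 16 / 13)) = 772388 / 13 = 59414.46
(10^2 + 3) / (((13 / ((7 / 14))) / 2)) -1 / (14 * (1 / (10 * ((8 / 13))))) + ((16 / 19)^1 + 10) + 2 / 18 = 286894 / 15561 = 18.44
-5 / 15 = -1 / 3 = -0.33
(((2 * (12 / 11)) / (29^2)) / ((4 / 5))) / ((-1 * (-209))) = 30 / 1933459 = 0.00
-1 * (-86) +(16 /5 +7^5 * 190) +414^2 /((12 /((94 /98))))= 785744209 /245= 3207119.22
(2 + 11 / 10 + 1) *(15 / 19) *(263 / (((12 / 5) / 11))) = 593065 / 152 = 3901.74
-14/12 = -7/6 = -1.17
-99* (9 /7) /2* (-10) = 4455 /7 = 636.43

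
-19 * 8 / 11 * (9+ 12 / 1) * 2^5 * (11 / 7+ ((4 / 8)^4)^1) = -166896 / 11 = -15172.36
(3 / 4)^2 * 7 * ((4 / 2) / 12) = 21 / 32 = 0.66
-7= -7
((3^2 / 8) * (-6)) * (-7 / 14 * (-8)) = -27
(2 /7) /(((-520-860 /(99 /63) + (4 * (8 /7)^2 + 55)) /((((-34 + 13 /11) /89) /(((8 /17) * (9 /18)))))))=42959 /96618222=0.00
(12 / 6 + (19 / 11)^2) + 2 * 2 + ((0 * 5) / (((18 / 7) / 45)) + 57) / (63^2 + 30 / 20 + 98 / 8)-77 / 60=892245973 / 115659060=7.71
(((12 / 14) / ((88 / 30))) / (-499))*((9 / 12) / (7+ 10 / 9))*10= -6075 / 11219516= -0.00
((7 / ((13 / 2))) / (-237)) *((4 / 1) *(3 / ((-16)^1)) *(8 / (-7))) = -4 / 1027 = -0.00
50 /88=25 /44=0.57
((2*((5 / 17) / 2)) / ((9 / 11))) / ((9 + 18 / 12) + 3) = 0.03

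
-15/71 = -0.21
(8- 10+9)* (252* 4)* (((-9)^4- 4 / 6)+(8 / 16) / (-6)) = 46289124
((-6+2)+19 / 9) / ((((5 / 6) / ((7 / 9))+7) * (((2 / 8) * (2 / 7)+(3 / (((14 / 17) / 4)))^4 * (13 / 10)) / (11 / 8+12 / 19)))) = -435721475 / 54381241509858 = -0.00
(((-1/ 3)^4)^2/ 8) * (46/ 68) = 23/ 1784592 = 0.00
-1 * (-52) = 52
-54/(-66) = 9/11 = 0.82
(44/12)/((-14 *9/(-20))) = 110/189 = 0.58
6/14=3/7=0.43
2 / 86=1 / 43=0.02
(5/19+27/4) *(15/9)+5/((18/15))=1205/76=15.86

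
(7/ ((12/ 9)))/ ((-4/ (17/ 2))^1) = -357/ 32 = -11.16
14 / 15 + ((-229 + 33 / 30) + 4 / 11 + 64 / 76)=-1415521 / 6270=-225.76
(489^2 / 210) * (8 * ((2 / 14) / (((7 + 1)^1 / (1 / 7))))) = 79707 / 3430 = 23.24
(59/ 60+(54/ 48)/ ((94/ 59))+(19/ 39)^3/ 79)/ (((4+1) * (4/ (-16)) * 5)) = -29794100659/ 110125723500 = -0.27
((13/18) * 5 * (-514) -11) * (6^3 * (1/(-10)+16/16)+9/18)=-16375498/45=-363899.96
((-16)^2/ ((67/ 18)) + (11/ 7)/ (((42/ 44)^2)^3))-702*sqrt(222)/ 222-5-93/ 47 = 120757976520856/ 1890542605203-117*sqrt(222)/ 37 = 16.76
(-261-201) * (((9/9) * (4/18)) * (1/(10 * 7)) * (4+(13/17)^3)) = -160226/24565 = -6.52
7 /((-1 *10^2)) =-7 /100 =-0.07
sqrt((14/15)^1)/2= sqrt(210)/30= 0.48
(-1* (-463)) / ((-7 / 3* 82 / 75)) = -104175 / 574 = -181.49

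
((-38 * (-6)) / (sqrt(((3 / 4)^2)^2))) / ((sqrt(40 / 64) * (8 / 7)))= 2128 * sqrt(10) / 15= 448.62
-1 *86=-86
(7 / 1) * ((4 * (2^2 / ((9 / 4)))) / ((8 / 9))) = 56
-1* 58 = -58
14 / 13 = 1.08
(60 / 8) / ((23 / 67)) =1005 / 46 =21.85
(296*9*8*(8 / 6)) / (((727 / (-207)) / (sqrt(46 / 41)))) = -5882112*sqrt(1886) / 29807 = -8570.10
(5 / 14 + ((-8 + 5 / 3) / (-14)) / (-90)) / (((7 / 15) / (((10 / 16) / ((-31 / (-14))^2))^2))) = 1630475 / 132987024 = 0.01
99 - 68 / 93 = 9139 / 93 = 98.27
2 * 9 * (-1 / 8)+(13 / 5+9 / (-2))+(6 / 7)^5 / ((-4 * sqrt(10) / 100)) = -83 / 20 - 19440 * sqrt(10) / 16807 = -7.81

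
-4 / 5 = -0.80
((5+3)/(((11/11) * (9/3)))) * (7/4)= 14/3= 4.67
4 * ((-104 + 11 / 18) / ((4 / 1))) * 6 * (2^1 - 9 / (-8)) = -46525 / 24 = -1938.54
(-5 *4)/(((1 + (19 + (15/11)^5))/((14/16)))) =-1127357/1592158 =-0.71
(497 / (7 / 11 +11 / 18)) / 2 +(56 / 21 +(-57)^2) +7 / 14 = 5114929 / 1482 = 3451.37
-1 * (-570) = 570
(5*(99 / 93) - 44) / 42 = -1199 / 1302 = -0.92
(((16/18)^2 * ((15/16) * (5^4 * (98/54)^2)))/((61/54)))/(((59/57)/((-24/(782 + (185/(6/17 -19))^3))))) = 290638767609400000/1806442219714221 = 160.89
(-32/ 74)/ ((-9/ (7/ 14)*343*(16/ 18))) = 0.00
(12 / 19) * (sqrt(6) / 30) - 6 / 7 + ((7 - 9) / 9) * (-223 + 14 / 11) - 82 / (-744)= 2 * sqrt(6) / 95 + 1389973 / 28644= 48.58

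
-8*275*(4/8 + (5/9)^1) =-2322.22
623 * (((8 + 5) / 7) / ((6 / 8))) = 4628 / 3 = 1542.67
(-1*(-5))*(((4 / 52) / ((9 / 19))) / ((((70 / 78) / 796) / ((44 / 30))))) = 332728 / 315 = 1056.28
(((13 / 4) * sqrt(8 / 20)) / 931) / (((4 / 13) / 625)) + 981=21125 * sqrt(10) / 14896 + 981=985.48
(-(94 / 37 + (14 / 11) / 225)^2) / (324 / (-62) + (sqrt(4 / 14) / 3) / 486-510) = 36170993693952 * sqrt(14) / 15115662233672275446875 + 1571912043114276864 / 124922828377456821875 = 0.01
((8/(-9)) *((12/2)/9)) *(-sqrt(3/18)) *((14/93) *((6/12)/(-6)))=-28 *sqrt(6)/22599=-0.00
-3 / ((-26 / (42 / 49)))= 9 / 91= 0.10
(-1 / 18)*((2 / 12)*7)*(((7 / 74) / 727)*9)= -0.00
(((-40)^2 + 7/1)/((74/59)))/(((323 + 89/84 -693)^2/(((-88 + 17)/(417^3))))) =-2638835416/286311346625778429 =-0.00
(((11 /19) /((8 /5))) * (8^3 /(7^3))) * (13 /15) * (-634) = -5802368 /19551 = -296.78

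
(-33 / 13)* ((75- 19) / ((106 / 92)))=-85008 / 689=-123.38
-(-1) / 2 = 1 / 2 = 0.50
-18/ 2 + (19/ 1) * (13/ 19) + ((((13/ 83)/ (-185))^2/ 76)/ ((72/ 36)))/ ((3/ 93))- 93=-3189578060961/ 35837955800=-89.00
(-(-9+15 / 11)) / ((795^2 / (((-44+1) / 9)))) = -1204 / 20856825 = -0.00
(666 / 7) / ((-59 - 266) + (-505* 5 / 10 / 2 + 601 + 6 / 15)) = 4440 / 7007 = 0.63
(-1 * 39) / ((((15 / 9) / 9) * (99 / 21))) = -44.67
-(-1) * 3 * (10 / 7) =30 / 7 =4.29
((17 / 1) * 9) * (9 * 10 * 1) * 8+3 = 110163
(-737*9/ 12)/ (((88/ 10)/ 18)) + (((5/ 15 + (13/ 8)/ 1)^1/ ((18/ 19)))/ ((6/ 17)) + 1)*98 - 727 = -1536605/ 1296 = -1185.65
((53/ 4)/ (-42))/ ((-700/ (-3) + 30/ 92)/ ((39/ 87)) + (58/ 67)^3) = -4766191261/ 7884660449204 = -0.00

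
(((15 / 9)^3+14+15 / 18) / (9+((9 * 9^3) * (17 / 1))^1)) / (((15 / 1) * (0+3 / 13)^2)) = 177619 / 813170340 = 0.00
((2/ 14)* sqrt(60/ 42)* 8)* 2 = 16* sqrt(70)/ 49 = 2.73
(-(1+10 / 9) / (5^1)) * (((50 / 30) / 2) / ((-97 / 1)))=19 / 5238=0.00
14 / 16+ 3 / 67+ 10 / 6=4159 / 1608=2.59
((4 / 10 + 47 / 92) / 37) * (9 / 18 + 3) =2933 / 34040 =0.09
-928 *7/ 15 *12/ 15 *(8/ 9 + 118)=-5560576/ 135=-41189.45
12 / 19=0.63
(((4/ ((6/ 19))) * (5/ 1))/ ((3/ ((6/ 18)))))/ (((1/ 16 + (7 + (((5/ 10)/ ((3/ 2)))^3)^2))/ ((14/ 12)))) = 1.16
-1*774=-774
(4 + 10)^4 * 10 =384160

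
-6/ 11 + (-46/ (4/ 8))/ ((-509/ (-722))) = -733718/ 5599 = -131.04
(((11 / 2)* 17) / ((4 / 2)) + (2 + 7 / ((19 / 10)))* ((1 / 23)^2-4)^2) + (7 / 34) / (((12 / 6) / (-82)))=46702094695 / 361554572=129.17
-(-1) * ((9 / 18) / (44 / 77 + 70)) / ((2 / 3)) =21 / 1976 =0.01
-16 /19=-0.84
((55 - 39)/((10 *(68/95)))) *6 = 228/17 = 13.41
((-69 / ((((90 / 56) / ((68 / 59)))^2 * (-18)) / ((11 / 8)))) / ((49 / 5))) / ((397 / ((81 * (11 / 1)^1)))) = 12868592 / 20729355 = 0.62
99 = 99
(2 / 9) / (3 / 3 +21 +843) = 2 / 7785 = 0.00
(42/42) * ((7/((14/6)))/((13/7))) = 21/13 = 1.62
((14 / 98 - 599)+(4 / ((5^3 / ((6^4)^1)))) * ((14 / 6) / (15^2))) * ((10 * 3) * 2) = -157087104 / 4375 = -35905.62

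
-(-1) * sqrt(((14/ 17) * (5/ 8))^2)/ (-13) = -35/ 884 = -0.04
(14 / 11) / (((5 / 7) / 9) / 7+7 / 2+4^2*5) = 12348 / 810227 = 0.02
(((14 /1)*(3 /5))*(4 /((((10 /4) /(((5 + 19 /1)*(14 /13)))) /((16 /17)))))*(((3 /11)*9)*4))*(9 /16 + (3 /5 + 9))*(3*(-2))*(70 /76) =-208167128064 /1154725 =-180274.20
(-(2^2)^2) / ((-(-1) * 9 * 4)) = -4 / 9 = -0.44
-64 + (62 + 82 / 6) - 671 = -1978 / 3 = -659.33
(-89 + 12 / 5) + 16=-70.60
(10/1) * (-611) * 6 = -36660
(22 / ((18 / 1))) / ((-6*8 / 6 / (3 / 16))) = -11 / 384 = -0.03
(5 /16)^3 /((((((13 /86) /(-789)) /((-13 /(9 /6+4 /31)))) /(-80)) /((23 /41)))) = -15118719375 /265024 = -57046.60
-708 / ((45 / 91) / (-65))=93062.67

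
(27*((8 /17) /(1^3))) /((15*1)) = 72 /85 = 0.85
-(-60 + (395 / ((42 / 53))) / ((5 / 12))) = -7954 / 7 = -1136.29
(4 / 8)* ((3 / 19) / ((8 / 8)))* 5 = 15 / 38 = 0.39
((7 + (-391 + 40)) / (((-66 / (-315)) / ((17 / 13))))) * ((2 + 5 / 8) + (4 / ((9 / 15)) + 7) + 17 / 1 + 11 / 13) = -272505835 / 3718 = -73293.66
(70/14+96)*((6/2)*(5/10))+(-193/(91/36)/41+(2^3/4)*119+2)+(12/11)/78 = 31983395/82082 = 389.65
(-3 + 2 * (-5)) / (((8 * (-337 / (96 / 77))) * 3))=52 / 25949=0.00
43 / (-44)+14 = 573 / 44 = 13.02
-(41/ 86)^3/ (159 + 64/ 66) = -2274393/ 3357739624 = -0.00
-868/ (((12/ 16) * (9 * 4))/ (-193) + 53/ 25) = -2094050/ 4777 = -438.36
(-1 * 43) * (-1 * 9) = 387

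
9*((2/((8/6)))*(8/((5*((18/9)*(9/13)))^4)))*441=1399489/67500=20.73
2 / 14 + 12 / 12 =8 / 7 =1.14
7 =7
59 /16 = 3.69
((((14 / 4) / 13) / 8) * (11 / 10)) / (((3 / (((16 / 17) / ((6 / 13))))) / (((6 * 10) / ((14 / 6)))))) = 11 / 17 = 0.65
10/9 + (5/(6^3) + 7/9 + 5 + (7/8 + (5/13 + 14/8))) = 6965/702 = 9.92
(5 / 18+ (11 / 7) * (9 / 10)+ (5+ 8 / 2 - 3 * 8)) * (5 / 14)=-2096 / 441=-4.75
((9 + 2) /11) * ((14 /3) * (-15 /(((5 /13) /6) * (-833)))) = 156 /119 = 1.31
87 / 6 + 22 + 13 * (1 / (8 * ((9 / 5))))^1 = 2693 / 72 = 37.40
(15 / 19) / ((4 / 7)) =105 / 76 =1.38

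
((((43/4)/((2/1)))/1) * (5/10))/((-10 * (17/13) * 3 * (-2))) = 559/16320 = 0.03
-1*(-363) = 363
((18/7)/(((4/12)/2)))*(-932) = -100656/7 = -14379.43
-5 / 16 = -0.31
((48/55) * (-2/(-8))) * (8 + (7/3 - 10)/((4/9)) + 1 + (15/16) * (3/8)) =-3033/1760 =-1.72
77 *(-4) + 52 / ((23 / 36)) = -5212 / 23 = -226.61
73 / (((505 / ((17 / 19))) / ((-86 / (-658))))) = 0.02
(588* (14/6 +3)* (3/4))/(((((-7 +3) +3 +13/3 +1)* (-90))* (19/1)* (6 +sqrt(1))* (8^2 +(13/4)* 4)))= -8/13585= -0.00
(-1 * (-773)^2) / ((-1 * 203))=2943.49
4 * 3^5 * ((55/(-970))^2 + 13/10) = 59593077/47045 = 1266.72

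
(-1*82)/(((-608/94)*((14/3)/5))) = 13.58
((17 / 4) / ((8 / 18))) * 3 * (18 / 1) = 4131 / 8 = 516.38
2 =2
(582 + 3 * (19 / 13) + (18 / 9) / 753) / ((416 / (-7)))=-40181015 / 4072224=-9.87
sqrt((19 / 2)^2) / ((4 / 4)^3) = 19 / 2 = 9.50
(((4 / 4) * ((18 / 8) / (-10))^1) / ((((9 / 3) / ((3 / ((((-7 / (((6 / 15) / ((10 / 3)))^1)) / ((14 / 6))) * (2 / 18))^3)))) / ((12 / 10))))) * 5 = 19683 / 312500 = 0.06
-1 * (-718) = 718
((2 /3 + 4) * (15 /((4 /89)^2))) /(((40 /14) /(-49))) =-19018321 /32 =-594322.53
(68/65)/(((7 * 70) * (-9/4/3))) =-136/47775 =-0.00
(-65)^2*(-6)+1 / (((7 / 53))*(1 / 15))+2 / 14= -176654 / 7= -25236.29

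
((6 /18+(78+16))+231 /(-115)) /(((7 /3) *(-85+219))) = 15926 /53935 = 0.30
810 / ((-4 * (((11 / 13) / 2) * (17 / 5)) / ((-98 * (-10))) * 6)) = -22993.32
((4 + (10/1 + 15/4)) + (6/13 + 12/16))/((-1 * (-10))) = 493/260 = 1.90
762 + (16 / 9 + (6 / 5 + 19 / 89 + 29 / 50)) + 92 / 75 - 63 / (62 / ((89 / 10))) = 1882076519 / 2483100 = 757.95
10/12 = 0.83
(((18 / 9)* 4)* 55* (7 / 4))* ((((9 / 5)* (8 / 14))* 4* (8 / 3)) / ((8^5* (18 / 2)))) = 11 / 384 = 0.03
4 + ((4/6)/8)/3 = 145/36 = 4.03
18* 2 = 36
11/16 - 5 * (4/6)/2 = -47/48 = -0.98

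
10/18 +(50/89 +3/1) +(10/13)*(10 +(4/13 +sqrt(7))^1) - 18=-805940/135369 +10*sqrt(7)/13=-3.92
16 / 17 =0.94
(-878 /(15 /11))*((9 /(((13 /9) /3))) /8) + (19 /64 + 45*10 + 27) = -1027.12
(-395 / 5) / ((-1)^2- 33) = 79 / 32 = 2.47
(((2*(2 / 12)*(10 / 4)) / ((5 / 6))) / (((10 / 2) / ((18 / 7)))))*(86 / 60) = 129 / 175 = 0.74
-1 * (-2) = 2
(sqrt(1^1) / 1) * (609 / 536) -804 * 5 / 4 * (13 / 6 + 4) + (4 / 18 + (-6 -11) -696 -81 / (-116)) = -966463585 / 139896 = -6908.44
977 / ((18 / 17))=16609 / 18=922.72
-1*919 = -919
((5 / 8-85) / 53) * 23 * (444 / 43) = -1723275 / 4558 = -378.08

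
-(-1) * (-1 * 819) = -819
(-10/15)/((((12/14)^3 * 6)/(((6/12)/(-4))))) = 343/15552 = 0.02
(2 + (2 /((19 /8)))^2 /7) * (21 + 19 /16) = 942525 /20216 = 46.62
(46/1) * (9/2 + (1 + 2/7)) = 1863/7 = 266.14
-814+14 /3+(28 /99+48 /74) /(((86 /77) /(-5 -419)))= -1162.95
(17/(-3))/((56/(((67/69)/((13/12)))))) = -1139/12558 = -0.09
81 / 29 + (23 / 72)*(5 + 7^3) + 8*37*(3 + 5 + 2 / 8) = 2555.96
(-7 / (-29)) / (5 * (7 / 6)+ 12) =0.01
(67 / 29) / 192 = 67 / 5568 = 0.01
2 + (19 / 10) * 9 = 191 / 10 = 19.10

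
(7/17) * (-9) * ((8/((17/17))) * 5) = -2520/17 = -148.24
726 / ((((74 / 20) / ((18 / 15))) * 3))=2904 / 37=78.49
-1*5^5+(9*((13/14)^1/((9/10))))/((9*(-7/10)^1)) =-1378775/441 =-3126.47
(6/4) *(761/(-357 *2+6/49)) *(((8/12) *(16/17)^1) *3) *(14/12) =-522046/148665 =-3.51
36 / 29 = 1.24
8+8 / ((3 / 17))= 160 / 3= 53.33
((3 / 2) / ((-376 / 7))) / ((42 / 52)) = -13 / 376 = -0.03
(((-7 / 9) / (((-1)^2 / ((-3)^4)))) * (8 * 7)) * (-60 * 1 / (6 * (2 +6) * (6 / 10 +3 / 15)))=11025 / 2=5512.50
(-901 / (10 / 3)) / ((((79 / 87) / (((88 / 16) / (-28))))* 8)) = 2586771 / 353920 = 7.31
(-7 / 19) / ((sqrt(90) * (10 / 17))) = -119 * sqrt(10) / 5700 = -0.07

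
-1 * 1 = -1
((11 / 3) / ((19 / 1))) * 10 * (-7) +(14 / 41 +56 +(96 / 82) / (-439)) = 43941164 / 1025943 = 42.83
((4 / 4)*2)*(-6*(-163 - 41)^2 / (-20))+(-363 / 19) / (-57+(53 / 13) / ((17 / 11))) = 28498954683 / 1141330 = 24969.95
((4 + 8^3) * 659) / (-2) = -170022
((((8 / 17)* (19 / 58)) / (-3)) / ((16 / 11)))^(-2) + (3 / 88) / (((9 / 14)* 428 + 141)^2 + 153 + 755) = 2388352661563065 / 2980812756328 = 801.24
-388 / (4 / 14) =-1358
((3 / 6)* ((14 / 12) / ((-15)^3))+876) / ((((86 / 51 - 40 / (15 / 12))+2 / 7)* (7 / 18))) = -603125881 / 8040000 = -75.02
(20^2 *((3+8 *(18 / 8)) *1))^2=70560000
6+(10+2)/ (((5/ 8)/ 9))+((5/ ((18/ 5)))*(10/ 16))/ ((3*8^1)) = 3090289/ 17280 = 178.84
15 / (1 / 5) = 75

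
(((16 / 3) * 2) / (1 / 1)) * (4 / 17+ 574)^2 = 1016497536 / 289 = 3517292.51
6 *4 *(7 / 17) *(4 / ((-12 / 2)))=-112 / 17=-6.59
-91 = -91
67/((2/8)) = 268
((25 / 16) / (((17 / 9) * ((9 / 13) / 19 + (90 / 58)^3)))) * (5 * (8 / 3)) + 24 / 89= 3.19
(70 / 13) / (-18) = -35 / 117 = -0.30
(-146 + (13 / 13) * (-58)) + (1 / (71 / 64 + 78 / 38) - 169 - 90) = -1779019 / 3845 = -462.68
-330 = -330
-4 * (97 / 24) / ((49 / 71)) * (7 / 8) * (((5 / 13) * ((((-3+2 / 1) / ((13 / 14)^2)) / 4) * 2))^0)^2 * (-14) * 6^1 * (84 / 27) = 48209 / 9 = 5356.56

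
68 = 68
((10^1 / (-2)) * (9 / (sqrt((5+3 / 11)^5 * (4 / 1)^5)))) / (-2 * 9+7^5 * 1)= -5445 * sqrt(638) / 104823531776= -0.00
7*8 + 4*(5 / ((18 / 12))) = 208 / 3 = 69.33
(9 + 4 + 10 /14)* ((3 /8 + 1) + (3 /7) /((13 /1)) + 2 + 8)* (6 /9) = 66440 /637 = 104.30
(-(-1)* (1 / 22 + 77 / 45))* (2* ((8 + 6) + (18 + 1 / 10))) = 186073 / 1650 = 112.77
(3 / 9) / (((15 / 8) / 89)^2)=506944 / 675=751.03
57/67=0.85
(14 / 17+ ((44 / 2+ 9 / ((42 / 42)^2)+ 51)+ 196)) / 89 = 3.13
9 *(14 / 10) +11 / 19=1252 / 95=13.18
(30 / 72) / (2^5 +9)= 5 / 492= 0.01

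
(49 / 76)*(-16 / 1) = -196 / 19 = -10.32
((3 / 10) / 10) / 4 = 3 / 400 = 0.01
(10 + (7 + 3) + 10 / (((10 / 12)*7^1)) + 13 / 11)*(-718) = -1265834 / 77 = -16439.40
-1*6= -6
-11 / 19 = -0.58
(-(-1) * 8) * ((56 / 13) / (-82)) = -224 / 533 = -0.42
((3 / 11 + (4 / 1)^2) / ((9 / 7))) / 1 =1253 / 99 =12.66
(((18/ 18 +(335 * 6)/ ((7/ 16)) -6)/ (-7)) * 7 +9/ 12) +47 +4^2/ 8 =-127107/ 28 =-4539.54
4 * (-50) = -200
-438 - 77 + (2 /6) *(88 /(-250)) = -193169 /375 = -515.12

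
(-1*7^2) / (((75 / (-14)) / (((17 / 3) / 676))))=5831 / 76050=0.08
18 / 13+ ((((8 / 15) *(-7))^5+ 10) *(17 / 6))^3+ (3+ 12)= -1279177339171884189053982781568 / 153700755523681640625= -8322518225.84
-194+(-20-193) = -407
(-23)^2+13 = 542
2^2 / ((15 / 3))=4 / 5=0.80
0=0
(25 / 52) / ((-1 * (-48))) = 25 / 2496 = 0.01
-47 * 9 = -423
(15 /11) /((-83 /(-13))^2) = 2535 /75779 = 0.03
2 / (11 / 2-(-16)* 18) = 4 / 587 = 0.01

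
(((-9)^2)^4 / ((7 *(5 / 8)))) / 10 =172186884 / 175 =983925.05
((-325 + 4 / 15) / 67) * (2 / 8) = -4871 / 4020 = -1.21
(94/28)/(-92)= -47/1288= -0.04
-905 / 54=-16.76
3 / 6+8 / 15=1.03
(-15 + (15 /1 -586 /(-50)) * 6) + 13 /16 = 58453 /400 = 146.13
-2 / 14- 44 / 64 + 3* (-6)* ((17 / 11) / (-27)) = 739 / 3696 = 0.20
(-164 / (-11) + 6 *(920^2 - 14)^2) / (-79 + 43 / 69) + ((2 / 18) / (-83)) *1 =-609243043524155797 / 11109384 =-54840398308.69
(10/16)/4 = 5/32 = 0.16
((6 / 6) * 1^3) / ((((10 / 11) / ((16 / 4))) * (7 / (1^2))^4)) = 22 / 12005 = 0.00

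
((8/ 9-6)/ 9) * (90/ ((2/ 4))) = -920/ 9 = -102.22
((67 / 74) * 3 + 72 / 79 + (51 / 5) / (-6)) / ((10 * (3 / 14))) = 197204 / 219225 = 0.90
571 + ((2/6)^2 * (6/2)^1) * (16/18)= 15425/27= 571.30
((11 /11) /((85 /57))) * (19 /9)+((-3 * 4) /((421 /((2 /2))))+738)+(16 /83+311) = 9361155908 /8910465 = 1050.58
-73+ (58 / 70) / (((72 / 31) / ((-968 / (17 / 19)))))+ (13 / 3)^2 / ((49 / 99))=-15781877 / 37485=-421.02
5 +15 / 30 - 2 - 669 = -1331 / 2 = -665.50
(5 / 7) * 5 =25 / 7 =3.57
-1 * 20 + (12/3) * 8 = 12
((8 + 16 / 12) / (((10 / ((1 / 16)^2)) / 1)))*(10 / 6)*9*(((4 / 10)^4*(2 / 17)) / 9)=7 / 382500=0.00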